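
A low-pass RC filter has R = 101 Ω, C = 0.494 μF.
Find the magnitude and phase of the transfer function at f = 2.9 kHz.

Step 1 — Angular frequency: ω = 2π·2900 = 1.822e+04 rad/s.
Step 2 — Transfer function: H(jω) = 1/(1 + jωRC).
Step 3 — Denominator: 1 + jωRC = 1 + j·1.822e+04·101·4.94e-07 = 1 + j0.9091.
Step 4 — H = 0.5475 - j0.4977.
Step 5 — Magnitude: |H| = 0.7399 (-2.6 dB); phase: φ = -42.3°.

|H| = 0.7399 (-2.6 dB), φ = -42.3°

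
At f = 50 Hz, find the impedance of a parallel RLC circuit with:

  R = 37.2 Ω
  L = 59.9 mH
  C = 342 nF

Step 1 — Angular frequency: ω = 2π·f = 2π·50 = 314.2 rad/s.
Step 2 — Component impedances:
  R: Z = R = 37.2 Ω
  L: Z = jωL = j·314.2·0.0599 = 0 + j18.82 Ω
  C: Z = 1/(jωC) = -j/(ω·C) = 0 - j9307 Ω
Step 3 — Parallel combination: 1/Z_total = 1/R + 1/L + 1/C; Z_total = 7.604 + j15 Ω = 16.82∠63.1° Ω.

Z = 7.604 + j15 Ω = 16.82∠63.1° Ω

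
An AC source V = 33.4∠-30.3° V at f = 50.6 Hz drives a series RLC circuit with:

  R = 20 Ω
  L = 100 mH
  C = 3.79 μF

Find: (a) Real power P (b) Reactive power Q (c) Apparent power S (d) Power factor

Step 1 — Angular frequency: ω = 2π·f = 2π·50.6 = 317.9 rad/s.
Step 2 — Component impedances:
  R: Z = R = 20 Ω
  L: Z = jωL = j·317.9·0.1 = 0 + j31.79 Ω
  C: Z = 1/(jωC) = -j/(ω·C) = 0 - j829.9 Ω
Step 3 — Series combination: Z_total = R + L + C = 20 - j798.1 Ω = 798.4∠-88.6° Ω.
Step 4 — Source phasor: V = 33.4∠-30.3° V = 28.84 - j16.85 V.
Step 5 — Current: I = V / Z = 0.02201 + j0.03558 A = 0.04184∠58.3° A.
Step 6 — Complex power: S = V·I* = 0.035 - j1.397 VA.
Step 7 — Real power: P = Re(S) = 0.035 W.
Step 8 — Reactive power: Q = Im(S) = -1.397 VAR.
Step 9 — Apparent power: |S| = 1.397 VA.
Step 10 — Power factor: PF = P/|S| = 0.02505 (leading).

(a) P = 0.035 W  (b) Q = -1.397 VAR  (c) S = 1.397 VA  (d) PF = 0.02505 (leading)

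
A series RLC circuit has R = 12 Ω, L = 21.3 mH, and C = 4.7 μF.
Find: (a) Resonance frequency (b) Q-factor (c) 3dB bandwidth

Step 1 — Resonance condition Im(Z)=0 gives ω₀ = 1/√(LC).
Step 2 — ω₀ = 1/√(0.0213·4.7e-06) = 3161 rad/s.
Step 3 — f₀ = ω₀/(2π) = 503 Hz.
Step 4 — Series Q: Q = ω₀L/R = 3161·0.0213/12 = 5.61.
Step 5 — 3dB bandwidth: Δω = ω₀/Q = 563.4 rad/s; BW = Δω/(2π) = 89.66 Hz.

(a) f₀ = 503 Hz  (b) Q = 5.61  (c) BW = 89.66 Hz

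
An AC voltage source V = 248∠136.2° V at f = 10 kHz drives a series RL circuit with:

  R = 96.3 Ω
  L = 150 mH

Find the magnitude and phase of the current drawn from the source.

Step 1 — Angular frequency: ω = 2π·f = 2π·1e+04 = 6.283e+04 rad/s.
Step 2 — Component impedances:
  R: Z = R = 96.3 Ω
  L: Z = jωL = j·6.283e+04·0.15 = 0 + j9425 Ω
Step 3 — Series combination: Z_total = R + L = 96.3 + j9425 Ω = 9425∠89.4° Ω.
Step 4 — Source phasor: V = 248∠136.2° V = -179 + j171.7 V.
Step 5 — Ohm's law: I = V / Z_total = (-179 + j171.7) / (96.3 + j9425) = 0.01802 + j0.01918 A.
Step 6 — Convert to polar: |I| = 0.02631 A, ∠I = 46.8°.

I = 0.02631∠46.8° A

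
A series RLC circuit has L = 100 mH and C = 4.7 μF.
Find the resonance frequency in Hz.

Step 1 — Resonance condition Im(Z)=0 gives ω₀ = 1/√(LC).
Step 2 — ω₀ = 1/√(0.1·4.7e-06) = 1459 rad/s.
Step 3 — f₀ = ω₀/(2π) = 232.2 Hz.

f₀ = 232.2 Hz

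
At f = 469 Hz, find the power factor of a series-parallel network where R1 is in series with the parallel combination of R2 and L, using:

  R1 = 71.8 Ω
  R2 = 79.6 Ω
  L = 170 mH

Step 1 — Angular frequency: ω = 2π·f = 2π·469 = 2947 rad/s.
Step 2 — Component impedances:
  R1: Z = R = 71.8 Ω
  R2: Z = R = 79.6 Ω
  L: Z = jωL = j·2947·0.17 = 0 + j501 Ω
Step 3 — Parallel branch: R2 || L = 1/(1/R2 + 1/L) = 77.64 + j12.34 Ω.
Step 4 — Series with R1: Z_total = R1 + (R2 || L) = 149.4 + j12.34 Ω = 149.9∠4.7° Ω.
Step 5 — Power factor: PF = cos(φ) = Re(Z)/|Z| = 149.44/149.95 = 0.9966.
Step 6 — Type: Im(Z) = 12.34 ⇒ lagging (phase φ = 4.7°).

PF = 0.9966 (lagging, φ = 4.7°)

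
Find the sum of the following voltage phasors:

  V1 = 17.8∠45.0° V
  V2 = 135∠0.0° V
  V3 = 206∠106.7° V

Step 1 — Convert each phasor to rectangular form:
  V1 = 17.8·(cos(45.0°) + j·sin(45.0°)) = 12.59 + j12.59 V
  V2 = 135·(cos(0.0°) + j·sin(0.0°)) = 135 V
  V3 = 206·(cos(106.7°) + j·sin(106.7°)) = -59.2 + j197.3 V
Step 2 — Sum components: V_total = 88.39 + j209.9 V.
Step 3 — Convert to polar: |V_total| = 227.7 V, ∠V_total = 67.2°.

V_total = 227.7∠67.2° V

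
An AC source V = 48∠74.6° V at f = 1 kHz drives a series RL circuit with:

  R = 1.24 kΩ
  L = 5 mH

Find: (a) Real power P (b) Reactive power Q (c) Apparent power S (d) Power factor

Step 1 — Angular frequency: ω = 2π·f = 2π·1000 = 6283 rad/s.
Step 2 — Component impedances:
  R: Z = R = 1240 Ω
  L: Z = jωL = j·6283·0.005 = 0 + j31.42 Ω
Step 3 — Series combination: Z_total = R + L = 1240 + j31.42 Ω = 1240∠1.5° Ω.
Step 4 — Source phasor: V = 48∠74.6° V = 12.75 + j46.28 V.
Step 5 — Current: I = V / Z = 0.01122 + j0.03704 A = 0.0387∠73.1° A.
Step 6 — Complex power: S = V·I* = 1.857 + j0.04704 VA.
Step 7 — Real power: P = Re(S) = 1.857 W.
Step 8 — Reactive power: Q = Im(S) = 0.04704 VAR.
Step 9 — Apparent power: |S| = 1.857 VA.
Step 10 — Power factor: PF = P/|S| = 0.9997 (lagging).

(a) P = 1.857 W  (b) Q = 0.04704 VAR  (c) S = 1.857 VA  (d) PF = 0.9997 (lagging)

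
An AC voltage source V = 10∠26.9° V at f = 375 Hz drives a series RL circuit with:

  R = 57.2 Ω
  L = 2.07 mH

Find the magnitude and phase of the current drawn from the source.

Step 1 — Angular frequency: ω = 2π·f = 2π·375 = 2356 rad/s.
Step 2 — Component impedances:
  R: Z = R = 57.2 Ω
  L: Z = jωL = j·2356·0.00207 = 0 + j4.877 Ω
Step 3 — Series combination: Z_total = R + L = 57.2 + j4.877 Ω = 57.41∠4.9° Ω.
Step 4 — Source phasor: V = 10∠26.9° V = 8.918 + j4.524 V.
Step 5 — Ohm's law: I = V / Z_total = (8.918 + j4.524) / (57.2 + j4.877) = 0.1615 + j0.06533 A.
Step 6 — Convert to polar: |I| = 0.1742 A, ∠I = 22.0°.

I = 0.1742∠22.0° A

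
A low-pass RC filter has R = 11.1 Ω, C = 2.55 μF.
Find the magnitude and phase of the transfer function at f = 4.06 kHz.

Step 1 — Angular frequency: ω = 2π·4060 = 2.551e+04 rad/s.
Step 2 — Transfer function: H(jω) = 1/(1 + jωRC).
Step 3 — Denominator: 1 + jωRC = 1 + j·2.551e+04·11.1·2.55e-06 = 1 + j0.7221.
Step 4 — H = 0.6573 - j0.4746.
Step 5 — Magnitude: |H| = 0.8107 (-1.8 dB); phase: φ = -35.8°.

|H| = 0.8107 (-1.8 dB), φ = -35.8°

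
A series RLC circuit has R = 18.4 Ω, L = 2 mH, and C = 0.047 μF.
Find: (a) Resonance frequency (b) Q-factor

Step 1 — Resonance condition Im(Z)=0 gives ω₀ = 1/√(LC).
Step 2 — ω₀ = 1/√(0.002·4.7e-08) = 1.031e+05 rad/s.
Step 3 — f₀ = ω₀/(2π) = 1.642e+04 Hz.
Step 4 — Series Q: Q = ω₀L/R = 1.031e+05·0.002/18.4 = 11.21.

(a) f₀ = 1.642e+04 Hz  (b) Q = 11.21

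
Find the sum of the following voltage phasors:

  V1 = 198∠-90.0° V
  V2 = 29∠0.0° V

Step 1 — Convert each phasor to rectangular form:
  V1 = 198·(cos(-90.0°) + j·sin(-90.0°)) = 0 - j198 V
  V2 = 29·(cos(0.0°) + j·sin(0.0°)) = 29 V
Step 2 — Sum components: V_total = 29 - j198 V.
Step 3 — Convert to polar: |V_total| = 200.1 V, ∠V_total = -81.7°.

V_total = 200.1∠-81.7° V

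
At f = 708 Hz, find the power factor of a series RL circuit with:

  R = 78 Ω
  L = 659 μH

Step 1 — Angular frequency: ω = 2π·f = 2π·708 = 4448 rad/s.
Step 2 — Component impedances:
  R: Z = R = 78 Ω
  L: Z = jωL = j·4448·0.000659 = 0 + j2.932 Ω
Step 3 — Series combination: Z_total = R + L = 78 + j2.932 Ω = 78.06∠2.2° Ω.
Step 4 — Power factor: PF = cos(φ) = Re(Z)/|Z| = 78/78.055 = 0.9993.
Step 5 — Type: Im(Z) = 2.932 ⇒ lagging (phase φ = 2.2°).

PF = 0.9993 (lagging, φ = 2.2°)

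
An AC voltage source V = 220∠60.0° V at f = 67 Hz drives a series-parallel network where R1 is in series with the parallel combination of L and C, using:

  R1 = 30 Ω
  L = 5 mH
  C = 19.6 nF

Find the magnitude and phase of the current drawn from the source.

Step 1 — Angular frequency: ω = 2π·f = 2π·67 = 421 rad/s.
Step 2 — Component impedances:
  R1: Z = R = 30 Ω
  L: Z = jωL = j·421·0.005 = 0 + j2.105 Ω
  C: Z = 1/(jωC) = -j/(ω·C) = 0 - j1.212e+05 Ω
Step 3 — Parallel branch: L || C = 1/(1/L + 1/C) = 0 + j2.105 Ω.
Step 4 — Series with R1: Z_total = R1 + (L || C) = 30 + j2.105 Ω = 30.07∠4.0° Ω.
Step 5 — Source phasor: V = 220∠60.0° V = 110 + j190.5 V.
Step 6 — Ohm's law: I = V / Z_total = (110 + j190.5) / (30 + j2.105) = 4.092 + j6.064 A.
Step 7 — Convert to polar: |I| = 7.315 A, ∠I = 56.0°.

I = 7.315∠56.0° A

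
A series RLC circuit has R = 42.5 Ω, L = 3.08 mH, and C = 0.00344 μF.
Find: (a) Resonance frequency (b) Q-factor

Step 1 — Resonance condition Im(Z)=0 gives ω₀ = 1/√(LC).
Step 2 — ω₀ = 1/√(0.00308·3.44e-09) = 3.072e+05 rad/s.
Step 3 — f₀ = ω₀/(2π) = 4.89e+04 Hz.
Step 4 — Series Q: Q = ω₀L/R = 3.072e+05·0.00308/42.5 = 22.26.

(a) f₀ = 4.89e+04 Hz  (b) Q = 22.26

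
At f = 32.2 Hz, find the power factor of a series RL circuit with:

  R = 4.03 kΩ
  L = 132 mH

Step 1 — Angular frequency: ω = 2π·f = 2π·32.2 = 202.3 rad/s.
Step 2 — Component impedances:
  R: Z = R = 4030 Ω
  L: Z = jωL = j·202.3·0.132 = 0 + j26.71 Ω
Step 3 — Series combination: Z_total = R + L = 4030 + j26.71 Ω = 4030∠0.4° Ω.
Step 4 — Power factor: PF = cos(φ) = Re(Z)/|Z| = 4030/4030 = 1.
Step 5 — Type: Im(Z) = 26.71 ⇒ lagging (phase φ = 0.4°).

PF = 1 (lagging, φ = 0.4°)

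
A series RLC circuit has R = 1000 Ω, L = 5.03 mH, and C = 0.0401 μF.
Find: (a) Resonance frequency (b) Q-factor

Step 1 — Resonance condition Im(Z)=0 gives ω₀ = 1/√(LC).
Step 2 — ω₀ = 1/√(0.00503·4.01e-08) = 7.041e+04 rad/s.
Step 3 — f₀ = ω₀/(2π) = 1.121e+04 Hz.
Step 4 — Series Q: Q = ω₀L/R = 7.041e+04·0.00503/1000 = 0.3542.

(a) f₀ = 1.121e+04 Hz  (b) Q = 0.3542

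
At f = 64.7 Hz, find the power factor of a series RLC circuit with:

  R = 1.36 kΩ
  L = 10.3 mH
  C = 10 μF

Step 1 — Angular frequency: ω = 2π·f = 2π·64.7 = 406.5 rad/s.
Step 2 — Component impedances:
  R: Z = R = 1360 Ω
  L: Z = jωL = j·406.5·0.0103 = 0 + j4.187 Ω
  C: Z = 1/(jωC) = -j/(ω·C) = 0 - j246 Ω
Step 3 — Series combination: Z_total = R + L + C = 1360 - j241.8 Ω = 1381∠-10.1° Ω.
Step 4 — Power factor: PF = cos(φ) = Re(Z)/|Z| = 1360/1381.3 = 0.9846.
Step 5 — Type: Im(Z) = -241.8 ⇒ leading (phase φ = -10.1°).

PF = 0.9846 (leading, φ = -10.1°)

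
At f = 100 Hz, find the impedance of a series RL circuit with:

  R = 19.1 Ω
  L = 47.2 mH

Step 1 — Angular frequency: ω = 2π·f = 2π·100 = 628.3 rad/s.
Step 2 — Component impedances:
  R: Z = R = 19.1 Ω
  L: Z = jωL = j·628.3·0.0472 = 0 + j29.66 Ω
Step 3 — Series combination: Z_total = R + L = 19.1 + j29.66 Ω = 35.28∠57.2° Ω.

Z = 19.1 + j29.66 Ω = 35.28∠57.2° Ω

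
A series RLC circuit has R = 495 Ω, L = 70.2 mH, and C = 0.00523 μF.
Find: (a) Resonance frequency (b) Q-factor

Step 1 — Resonance condition Im(Z)=0 gives ω₀ = 1/√(LC).
Step 2 — ω₀ = 1/√(0.0702·5.23e-09) = 5.219e+04 rad/s.
Step 3 — f₀ = ω₀/(2π) = 8306 Hz.
Step 4 — Series Q: Q = ω₀L/R = 5.219e+04·0.0702/495 = 7.401.

(a) f₀ = 8306 Hz  (b) Q = 7.401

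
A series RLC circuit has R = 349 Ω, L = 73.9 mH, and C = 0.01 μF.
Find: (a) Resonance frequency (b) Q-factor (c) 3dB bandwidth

Step 1 — Resonance: ω₀ = 1/√(LC) = 1/√(0.0739·1e-08) = 3.679e+04 rad/s.
Step 2 — f₀ = ω₀/(2π) = 5855 Hz.
Step 3 — Series Q: Q = ω₀L/R = 3.679e+04·0.0739/349 = 7.789.
Step 4 — Bandwidth: Δω = ω₀/Q = 4723 rad/s; BW = Δω/(2π) = 751.6 Hz.

(a) f₀ = 5855 Hz  (b) Q = 7.789  (c) BW = 751.6 Hz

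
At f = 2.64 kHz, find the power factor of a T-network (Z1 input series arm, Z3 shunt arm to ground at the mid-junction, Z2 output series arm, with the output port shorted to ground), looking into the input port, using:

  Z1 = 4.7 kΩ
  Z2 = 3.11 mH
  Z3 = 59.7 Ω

Step 1 — Angular frequency: ω = 2π·f = 2π·2640 = 1.659e+04 rad/s.
Step 2 — Component impedances:
  Z1: Z = R = 4700 Ω
  Z2: Z = jωL = j·1.659e+04·0.00311 = 0 + j51.59 Ω
  Z3: Z = R = 59.7 Ω
Step 3 — With the output port shorted to ground, the output series arm Z2 runs from the junction to ground; the shunt arm Z3 also runs from the junction to ground. They appear in parallel: Z3 || Z2 = 25.52 + j29.53 Ω.
Step 4 — Series with input arm Z1: Z_in = Z1 + (Z3 || Z2) = 4726 + j29.53 Ω = 4726∠0.4° Ω.
Step 5 — Power factor: PF = cos(φ) = Re(Z)/|Z| = 4726/4726 = 1.
Step 6 — Type: Im(Z) = 29.53 ⇒ lagging (phase φ = 0.4°).

PF = 1 (lagging, φ = 0.4°)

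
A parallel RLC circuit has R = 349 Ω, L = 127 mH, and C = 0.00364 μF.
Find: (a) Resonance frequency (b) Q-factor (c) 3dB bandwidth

Step 1 — Resonance: ω₀ = 1/√(LC) = 1/√(0.127·3.64e-09) = 4.651e+04 rad/s.
Step 2 — f₀ = ω₀/(2π) = 7402 Hz.
Step 3 — Parallel Q: Q = R/(ω₀L) = 349/(4.651e+04·0.127) = 0.05908.
Step 4 — Bandwidth: Δω = ω₀/Q = 7.872e+05 rad/s; BW = Δω/(2π) = 1.253e+05 Hz.

(a) f₀ = 7402 Hz  (b) Q = 0.05908  (c) BW = 1.253e+05 Hz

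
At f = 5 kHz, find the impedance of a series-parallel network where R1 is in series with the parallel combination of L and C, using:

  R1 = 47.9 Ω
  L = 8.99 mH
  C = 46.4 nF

Step 1 — Angular frequency: ω = 2π·f = 2π·5000 = 3.142e+04 rad/s.
Step 2 — Component impedances:
  R1: Z = R = 47.9 Ω
  L: Z = jωL = j·3.142e+04·0.00899 = 0 + j282.4 Ω
  C: Z = 1/(jωC) = -j/(ω·C) = 0 - j686 Ω
Step 3 — Parallel branch: L || C = 1/(1/L + 1/C) = 0 + j480.1 Ω.
Step 4 — Series with R1: Z_total = R1 + (L || C) = 47.9 + j480.1 Ω = 482.5∠84.3° Ω.

Z = 47.9 + j480.1 Ω = 482.5∠84.3° Ω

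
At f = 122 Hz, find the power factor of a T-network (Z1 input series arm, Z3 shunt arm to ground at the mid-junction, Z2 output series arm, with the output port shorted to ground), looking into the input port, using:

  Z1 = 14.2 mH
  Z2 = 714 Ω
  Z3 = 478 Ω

Step 1 — Angular frequency: ω = 2π·f = 2π·122 = 766.5 rad/s.
Step 2 — Component impedances:
  Z1: Z = jωL = j·766.5·0.0142 = 0 + j10.88 Ω
  Z2: Z = R = 714 Ω
  Z3: Z = R = 478 Ω
Step 3 — With the output port shorted to ground, the output series arm Z2 runs from the junction to ground; the shunt arm Z3 also runs from the junction to ground. They appear in parallel: Z3 || Z2 = 286.3 Ω.
Step 4 — Series with input arm Z1: Z_in = Z1 + (Z3 || Z2) = 286.3 + j10.88 Ω = 286.5∠2.2° Ω.
Step 5 — Power factor: PF = cos(φ) = Re(Z)/|Z| = 286.3/286.5 = 0.9993.
Step 6 — Type: Im(Z) = 10.88 ⇒ lagging (phase φ = 2.2°).

PF = 0.9993 (lagging, φ = 2.2°)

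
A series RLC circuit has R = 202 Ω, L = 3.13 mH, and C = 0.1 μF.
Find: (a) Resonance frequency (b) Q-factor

Step 1 — Resonance condition Im(Z)=0 gives ω₀ = 1/√(LC).
Step 2 — ω₀ = 1/√(0.00313·1e-07) = 5.652e+04 rad/s.
Step 3 — f₀ = ω₀/(2π) = 8996 Hz.
Step 4 — Series Q: Q = ω₀L/R = 5.652e+04·0.00313/202 = 0.8758.

(a) f₀ = 8996 Hz  (b) Q = 0.8758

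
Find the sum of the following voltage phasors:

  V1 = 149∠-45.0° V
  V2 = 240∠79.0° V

Step 1 — Convert each phasor to rectangular form:
  V1 = 149·(cos(-45.0°) + j·sin(-45.0°)) = 105.4 - j105.4 V
  V2 = 240·(cos(79.0°) + j·sin(79.0°)) = 45.79 + j235.6 V
Step 2 — Sum components: V_total = 151.2 + j130.2 V.
Step 3 — Convert to polar: |V_total| = 199.5 V, ∠V_total = 40.7°.

V_total = 199.5∠40.7° V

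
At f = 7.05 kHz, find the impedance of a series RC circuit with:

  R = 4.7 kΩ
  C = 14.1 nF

Step 1 — Angular frequency: ω = 2π·f = 2π·7050 = 4.43e+04 rad/s.
Step 2 — Component impedances:
  R: Z = R = 4700 Ω
  C: Z = 1/(jωC) = -j/(ω·C) = 0 - j1601 Ω
Step 3 — Series combination: Z_total = R + C = 4700 - j1601 Ω = 4965∠-18.8° Ω.

Z = 4700 - j1601 Ω = 4965∠-18.8° Ω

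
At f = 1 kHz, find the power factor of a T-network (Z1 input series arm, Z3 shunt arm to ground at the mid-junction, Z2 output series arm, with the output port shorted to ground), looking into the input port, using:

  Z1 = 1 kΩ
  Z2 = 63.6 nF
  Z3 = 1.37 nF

Step 1 — Angular frequency: ω = 2π·f = 2π·1000 = 6283 rad/s.
Step 2 — Component impedances:
  Z1: Z = R = 1000 Ω
  Z2: Z = 1/(jωC) = -j/(ω·C) = 0 - j2502 Ω
  Z3: Z = 1/(jωC) = -j/(ω·C) = 0 - j1.162e+05 Ω
Step 3 — With the output port shorted to ground, the output series arm Z2 runs from the junction to ground; the shunt arm Z3 also runs from the junction to ground. They appear in parallel: Z3 || Z2 = 0 - j2450 Ω.
Step 4 — Series with input arm Z1: Z_in = Z1 + (Z3 || Z2) = 1000 - j2450 Ω = 2646∠-67.8° Ω.
Step 5 — Power factor: PF = cos(φ) = Re(Z)/|Z| = 1000/2646 = 0.3779.
Step 6 — Type: Im(Z) = -2450 ⇒ leading (phase φ = -67.8°).

PF = 0.3779 (leading, φ = -67.8°)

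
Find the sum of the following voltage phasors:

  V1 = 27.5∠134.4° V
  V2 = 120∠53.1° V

Step 1 — Convert each phasor to rectangular form:
  V1 = 27.5·(cos(134.4°) + j·sin(134.4°)) = -19.24 + j19.65 V
  V2 = 120·(cos(53.1°) + j·sin(53.1°)) = 72.05 + j95.96 V
Step 2 — Sum components: V_total = 52.81 + j115.6 V.
Step 3 — Convert to polar: |V_total| = 127.1 V, ∠V_total = 65.4°.

V_total = 127.1∠65.4° V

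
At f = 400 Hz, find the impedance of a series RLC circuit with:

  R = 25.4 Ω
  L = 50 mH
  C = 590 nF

Step 1 — Angular frequency: ω = 2π·f = 2π·400 = 2513 rad/s.
Step 2 — Component impedances:
  R: Z = R = 25.4 Ω
  L: Z = jωL = j·2513·0.05 = 0 + j125.7 Ω
  C: Z = 1/(jωC) = -j/(ω·C) = 0 - j674.4 Ω
Step 3 — Series combination: Z_total = R + L + C = 25.4 - j548.7 Ω = 549.3∠-87.3° Ω.

Z = 25.4 - j548.7 Ω = 549.3∠-87.3° Ω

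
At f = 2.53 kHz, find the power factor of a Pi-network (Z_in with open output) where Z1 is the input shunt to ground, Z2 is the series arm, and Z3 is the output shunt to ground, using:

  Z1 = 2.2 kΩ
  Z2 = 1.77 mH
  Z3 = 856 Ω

Step 1 — Angular frequency: ω = 2π·f = 2π·2530 = 1.59e+04 rad/s.
Step 2 — Component impedances:
  Z1: Z = R = 2200 Ω
  Z2: Z = jωL = j·1.59e+04·0.00177 = 0 + j28.14 Ω
  Z3: Z = R = 856 Ω
Step 3 — With open output, the series arm Z2 and the output shunt Z3 appear in series to ground: Z2 + Z3 = 856 + j28.14 Ω.
Step 4 — Parallel with input shunt Z1: Z_in = Z1 || (Z2 + Z3) = 616.4 + j14.58 Ω = 616.5∠1.4° Ω.
Step 5 — Power factor: PF = cos(φ) = Re(Z)/|Z| = 616.36/616.54 = 0.9997.
Step 6 — Type: Im(Z) = 14.58 ⇒ lagging (phase φ = 1.4°).

PF = 0.9997 (lagging, φ = 1.4°)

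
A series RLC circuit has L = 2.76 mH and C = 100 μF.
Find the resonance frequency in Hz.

Step 1 — Resonance condition Im(Z)=0 gives ω₀ = 1/√(LC).
Step 2 — ω₀ = 1/√(0.00276·0.0001) = 1903 rad/s.
Step 3 — f₀ = ω₀/(2π) = 302.9 Hz.

f₀ = 302.9 Hz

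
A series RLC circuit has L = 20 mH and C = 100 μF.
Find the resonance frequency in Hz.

Step 1 — Resonance condition Im(Z)=0 gives ω₀ = 1/√(LC).
Step 2 — ω₀ = 1/√(0.02·0.0001) = 707.1 rad/s.
Step 3 — f₀ = ω₀/(2π) = 112.5 Hz.

f₀ = 112.5 Hz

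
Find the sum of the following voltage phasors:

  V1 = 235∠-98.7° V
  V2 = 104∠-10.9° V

Step 1 — Convert each phasor to rectangular form:
  V1 = 235·(cos(-98.7°) + j·sin(-98.7°)) = -35.55 - j232.3 V
  V2 = 104·(cos(-10.9°) + j·sin(-10.9°)) = 102.1 - j19.67 V
Step 2 — Sum components: V_total = 66.58 - j252 V.
Step 3 — Convert to polar: |V_total| = 260.6 V, ∠V_total = -75.2°.

V_total = 260.6∠-75.2° V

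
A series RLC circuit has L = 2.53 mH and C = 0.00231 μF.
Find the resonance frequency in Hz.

Step 1 — Resonance condition Im(Z)=0 gives ω₀ = 1/√(LC).
Step 2 — ω₀ = 1/√(0.00253·2.31e-09) = 4.137e+05 rad/s.
Step 3 — f₀ = ω₀/(2π) = 6.583e+04 Hz.

f₀ = 6.583e+04 Hz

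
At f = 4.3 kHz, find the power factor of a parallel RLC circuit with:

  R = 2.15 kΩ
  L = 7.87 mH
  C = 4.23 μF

Step 1 — Angular frequency: ω = 2π·f = 2π·4300 = 2.702e+04 rad/s.
Step 2 — Component impedances:
  R: Z = R = 2150 Ω
  L: Z = jωL = j·2.702e+04·0.00787 = 0 + j212.6 Ω
  C: Z = 1/(jωC) = -j/(ω·C) = 0 - j8.75 Ω
Step 3 — Parallel combination: 1/Z_total = 1/R + 1/L + 1/C; Z_total = 0.03873 - j9.125 Ω = 9.126∠-89.8° Ω.
Step 4 — Power factor: PF = cos(φ) = Re(Z)/|Z| = 0.03873/9.126 = 0.004244.
Step 5 — Type: Im(Z) = -9.125 ⇒ leading (phase φ = -89.8°).

PF = 0.004244 (leading, φ = -89.8°)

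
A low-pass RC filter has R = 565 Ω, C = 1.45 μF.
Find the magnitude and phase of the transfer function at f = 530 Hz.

Step 1 — Angular frequency: ω = 2π·530 = 3330 rad/s.
Step 2 — Transfer function: H(jω) = 1/(1 + jωRC).
Step 3 — Denominator: 1 + jωRC = 1 + j·3330·565·1.45e-06 = 1 + j2.728.
Step 4 — H = 0.1184 - j0.3231.
Step 5 — Magnitude: |H| = 0.3442 (-9.3 dB); phase: φ = -69.9°.

|H| = 0.3442 (-9.3 dB), φ = -69.9°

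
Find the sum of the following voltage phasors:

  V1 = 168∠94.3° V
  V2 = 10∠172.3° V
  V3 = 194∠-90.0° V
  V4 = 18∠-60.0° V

Step 1 — Convert each phasor to rectangular form:
  V1 = 168·(cos(94.3°) + j·sin(94.3°)) = -12.6 + j167.5 V
  V2 = 10·(cos(172.3°) + j·sin(172.3°)) = -9.91 + j1.34 V
  V3 = 194·(cos(-90.0°) + j·sin(-90.0°)) = 0 - j194 V
  V4 = 18·(cos(-60.0°) + j·sin(-60.0°)) = 9 - j15.59 V
Step 2 — Sum components: V_total = -13.51 - j40.72 V.
Step 3 — Convert to polar: |V_total| = 42.9 V, ∠V_total = -108.3°.

V_total = 42.9∠-108.3° V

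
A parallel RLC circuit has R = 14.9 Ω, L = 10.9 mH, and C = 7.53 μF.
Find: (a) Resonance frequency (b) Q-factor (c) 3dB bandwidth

Step 1 — Resonance: ω₀ = 1/√(LC) = 1/√(0.0109·7.53e-06) = 3491 rad/s.
Step 2 — f₀ = ω₀/(2π) = 555.5 Hz.
Step 3 — Parallel Q: Q = R/(ω₀L) = 14.9/(3491·0.0109) = 0.3916.
Step 4 — Bandwidth: Δω = ω₀/Q = 8913 rad/s; BW = Δω/(2π) = 1419 Hz.

(a) f₀ = 555.5 Hz  (b) Q = 0.3916  (c) BW = 1419 Hz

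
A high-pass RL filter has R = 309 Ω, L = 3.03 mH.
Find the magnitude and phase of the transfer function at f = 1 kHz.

Step 1 — Angular frequency: ω = 2π·1000 = 6283 rad/s.
Step 2 — Transfer function: H(jω) = jωL/(R + jωL).
Step 3 — Numerator jωL = j·19.04; denominator R + jωL = 309 + j19.04.
Step 4 — H = 0.003782 + j0.06138.
Step 5 — Magnitude: |H| = 0.0615 (-24.2 dB); phase: φ = 86.5°.

|H| = 0.0615 (-24.2 dB), φ = 86.5°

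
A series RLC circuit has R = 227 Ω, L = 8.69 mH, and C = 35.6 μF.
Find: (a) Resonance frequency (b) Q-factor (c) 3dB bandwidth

Step 1 — Resonance: ω₀ = 1/√(LC) = 1/√(0.00869·3.56e-05) = 1798 rad/s.
Step 2 — f₀ = ω₀/(2π) = 286.1 Hz.
Step 3 — Series Q: Q = ω₀L/R = 1798·0.00869/227 = 0.06883.
Step 4 — Bandwidth: Δω = ω₀/Q = 2.612e+04 rad/s; BW = Δω/(2π) = 4157 Hz.

(a) f₀ = 286.1 Hz  (b) Q = 0.06883  (c) BW = 4157 Hz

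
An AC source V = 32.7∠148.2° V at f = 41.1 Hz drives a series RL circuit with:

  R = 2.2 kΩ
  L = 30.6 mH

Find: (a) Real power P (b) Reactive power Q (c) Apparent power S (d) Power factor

Step 1 — Angular frequency: ω = 2π·f = 2π·41.1 = 258.2 rad/s.
Step 2 — Component impedances:
  R: Z = R = 2200 Ω
  L: Z = jωL = j·258.2·0.0306 = 0 + j7.902 Ω
Step 3 — Series combination: Z_total = R + L = 2200 + j7.902 Ω = 2200∠0.2° Ω.
Step 4 — Source phasor: V = 32.7∠148.2° V = -27.79 + j17.23 V.
Step 5 — Current: I = V / Z = -0.0126 + j0.007878 A = 0.01486∠148.0° A.
Step 6 — Complex power: S = V·I* = 0.486 + j0.001746 VA.
Step 7 — Real power: P = Re(S) = 0.486 W.
Step 8 — Reactive power: Q = Im(S) = 0.001746 VAR.
Step 9 — Apparent power: |S| = 0.486 VA.
Step 10 — Power factor: PF = P/|S| = 1 (lagging).

(a) P = 0.486 W  (b) Q = 0.001746 VAR  (c) S = 0.486 VA  (d) PF = 1 (lagging)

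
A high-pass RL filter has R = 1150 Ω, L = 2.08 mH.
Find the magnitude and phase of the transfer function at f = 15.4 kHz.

Step 1 — Angular frequency: ω = 2π·1.54e+04 = 9.676e+04 rad/s.
Step 2 — Transfer function: H(jω) = jωL/(R + jωL).
Step 3 — Numerator jωL = j·201.3; denominator R + jωL = 1150 + j201.3.
Step 4 — H = 0.02972 + j0.1698.
Step 5 — Magnitude: |H| = 0.1724 (-15.3 dB); phase: φ = 80.1°.

|H| = 0.1724 (-15.3 dB), φ = 80.1°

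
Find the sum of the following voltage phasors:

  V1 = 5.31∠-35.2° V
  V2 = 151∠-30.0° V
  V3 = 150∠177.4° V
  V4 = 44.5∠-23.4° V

Step 1 — Convert each phasor to rectangular form:
  V1 = 5.31·(cos(-35.2°) + j·sin(-35.2°)) = 4.339 - j3.061 V
  V2 = 151·(cos(-30.0°) + j·sin(-30.0°)) = 130.8 - j75.5 V
  V3 = 150·(cos(177.4°) + j·sin(177.4°)) = -149.8 + j6.804 V
  V4 = 44.5·(cos(-23.4°) + j·sin(-23.4°)) = 40.84 - j17.67 V
Step 2 — Sum components: V_total = 26.1 - j89.43 V.
Step 3 — Convert to polar: |V_total| = 93.16 V, ∠V_total = -73.7°.

V_total = 93.16∠-73.7° V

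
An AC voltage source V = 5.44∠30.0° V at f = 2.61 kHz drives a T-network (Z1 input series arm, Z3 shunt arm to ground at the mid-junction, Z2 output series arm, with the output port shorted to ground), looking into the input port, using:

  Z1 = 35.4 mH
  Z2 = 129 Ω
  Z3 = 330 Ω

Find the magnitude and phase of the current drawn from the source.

Step 1 — Angular frequency: ω = 2π·f = 2π·2610 = 1.64e+04 rad/s.
Step 2 — Component impedances:
  Z1: Z = jωL = j·1.64e+04·0.0354 = 0 + j580.5 Ω
  Z2: Z = R = 129 Ω
  Z3: Z = R = 330 Ω
Step 3 — With the output port shorted to ground, the output series arm Z2 runs from the junction to ground; the shunt arm Z3 also runs from the junction to ground. They appear in parallel: Z3 || Z2 = 92.75 Ω.
Step 4 — Series with input arm Z1: Z_in = Z1 + (Z3 || Z2) = 92.75 + j580.5 Ω = 587.9∠80.9° Ω.
Step 5 — Source phasor: V = 5.44∠30.0° V = 4.711 + j2.72 V.
Step 6 — Ohm's law: I = V / Z_total = (4.711 + j2.72) / (92.75 + j580.5) = 0.005833 - j0.007183 A.
Step 7 — Convert to polar: |I| = 0.009253 A, ∠I = -50.9°.

I = 0.009253∠-50.9° A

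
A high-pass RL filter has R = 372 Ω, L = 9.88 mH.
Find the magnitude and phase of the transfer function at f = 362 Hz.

Step 1 — Angular frequency: ω = 2π·362 = 2275 rad/s.
Step 2 — Transfer function: H(jω) = jωL/(R + jωL).
Step 3 — Numerator jωL = j·22.47; denominator R + jωL = 372 + j22.47.
Step 4 — H = 0.003636 + j0.06019.
Step 5 — Magnitude: |H| = 0.0603 (-24.4 dB); phase: φ = 86.5°.

|H| = 0.0603 (-24.4 dB), φ = 86.5°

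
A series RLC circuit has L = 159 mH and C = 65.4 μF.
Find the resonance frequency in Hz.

Step 1 — Resonance condition Im(Z)=0 gives ω₀ = 1/√(LC).
Step 2 — ω₀ = 1/√(0.159·6.54e-05) = 310.1 rad/s.
Step 3 — f₀ = ω₀/(2π) = 49.36 Hz.

f₀ = 49.36 Hz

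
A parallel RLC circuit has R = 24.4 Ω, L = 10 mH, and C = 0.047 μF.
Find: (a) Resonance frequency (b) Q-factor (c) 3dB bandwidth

Step 1 — Resonance: ω₀ = 1/√(LC) = 1/√(0.01·4.7e-08) = 4.613e+04 rad/s.
Step 2 — f₀ = ω₀/(2π) = 7341 Hz.
Step 3 — Parallel Q: Q = R/(ω₀L) = 24.4/(4.613e+04·0.01) = 0.0529.
Step 4 — Bandwidth: Δω = ω₀/Q = 8.72e+05 rad/s; BW = Δω/(2π) = 1.388e+05 Hz.

(a) f₀ = 7341 Hz  (b) Q = 0.0529  (c) BW = 1.388e+05 Hz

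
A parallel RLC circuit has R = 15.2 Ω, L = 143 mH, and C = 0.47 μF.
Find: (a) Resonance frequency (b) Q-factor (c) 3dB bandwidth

Step 1 — Resonance: ω₀ = 1/√(LC) = 1/√(0.143·4.7e-07) = 3857 rad/s.
Step 2 — f₀ = ω₀/(2π) = 613.9 Hz.
Step 3 — Parallel Q: Q = R/(ω₀L) = 15.2/(3857·0.143) = 0.02756.
Step 4 — Bandwidth: Δω = ω₀/Q = 1.4e+05 rad/s; BW = Δω/(2π) = 2.228e+04 Hz.

(a) f₀ = 613.9 Hz  (b) Q = 0.02756  (c) BW = 2.228e+04 Hz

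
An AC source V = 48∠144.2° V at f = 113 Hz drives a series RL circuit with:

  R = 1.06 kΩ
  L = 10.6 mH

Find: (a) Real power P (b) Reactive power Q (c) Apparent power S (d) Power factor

Step 1 — Angular frequency: ω = 2π·f = 2π·113 = 710 rad/s.
Step 2 — Component impedances:
  R: Z = R = 1060 Ω
  L: Z = jωL = j·710·0.0106 = 0 + j7.526 Ω
Step 3 — Series combination: Z_total = R + L = 1060 + j7.526 Ω = 1060∠0.4° Ω.
Step 4 — Source phasor: V = 48∠144.2° V = -38.93 + j28.08 V.
Step 5 — Current: I = V / Z = -0.03654 + j0.02675 A = 0.04528∠143.8° A.
Step 6 — Complex power: S = V·I* = 2.173 + j0.01543 VA.
Step 7 — Real power: P = Re(S) = 2.173 W.
Step 8 — Reactive power: Q = Im(S) = 0.01543 VAR.
Step 9 — Apparent power: |S| = 2.174 VA.
Step 10 — Power factor: PF = P/|S| = 1 (lagging).

(a) P = 2.173 W  (b) Q = 0.01543 VAR  (c) S = 2.174 VA  (d) PF = 1 (lagging)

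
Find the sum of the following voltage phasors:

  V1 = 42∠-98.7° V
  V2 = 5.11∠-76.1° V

Step 1 — Convert each phasor to rectangular form:
  V1 = 42·(cos(-98.7°) + j·sin(-98.7°)) = -6.353 - j41.52 V
  V2 = 5.11·(cos(-76.1°) + j·sin(-76.1°)) = 1.228 - j4.96 V
Step 2 — Sum components: V_total = -5.125 - j46.48 V.
Step 3 — Convert to polar: |V_total| = 46.76 V, ∠V_total = -96.3°.

V_total = 46.76∠-96.3° V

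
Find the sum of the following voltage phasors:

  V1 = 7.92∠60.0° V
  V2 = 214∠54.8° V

Step 1 — Convert each phasor to rectangular form:
  V1 = 7.92·(cos(60.0°) + j·sin(60.0°)) = 3.96 + j6.859 V
  V2 = 214·(cos(54.8°) + j·sin(54.8°)) = 123.4 + j174.9 V
Step 2 — Sum components: V_total = 127.3 + j181.7 V.
Step 3 — Convert to polar: |V_total| = 221.9 V, ∠V_total = 55.0°.

V_total = 221.9∠55.0° V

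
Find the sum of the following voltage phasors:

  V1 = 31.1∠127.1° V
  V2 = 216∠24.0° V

Step 1 — Convert each phasor to rectangular form:
  V1 = 31.1·(cos(127.1°) + j·sin(127.1°)) = -18.76 + j24.8 V
  V2 = 216·(cos(24.0°) + j·sin(24.0°)) = 197.3 + j87.86 V
Step 2 — Sum components: V_total = 178.6 + j112.7 V.
Step 3 — Convert to polar: |V_total| = 211.1 V, ∠V_total = 32.2°.

V_total = 211.1∠32.2° V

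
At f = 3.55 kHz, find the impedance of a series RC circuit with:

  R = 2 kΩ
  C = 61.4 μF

Step 1 — Angular frequency: ω = 2π·f = 2π·3550 = 2.231e+04 rad/s.
Step 2 — Component impedances:
  R: Z = R = 2000 Ω
  C: Z = 1/(jωC) = -j/(ω·C) = 0 - j0.7302 Ω
Step 3 — Series combination: Z_total = R + C = 2000 - j0.7302 Ω = 2000∠-0.0° Ω.

Z = 2000 - j0.7302 Ω = 2000∠-0.0° Ω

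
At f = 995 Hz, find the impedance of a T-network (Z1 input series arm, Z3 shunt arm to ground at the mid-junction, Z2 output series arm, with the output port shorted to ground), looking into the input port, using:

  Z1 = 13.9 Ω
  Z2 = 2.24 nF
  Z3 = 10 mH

Step 1 — Angular frequency: ω = 2π·f = 2π·995 = 6252 rad/s.
Step 2 — Component impedances:
  Z1: Z = R = 13.9 Ω
  Z2: Z = 1/(jωC) = -j/(ω·C) = 0 - j7.141e+04 Ω
  Z3: Z = jωL = j·6252·0.01 = 0 + j62.52 Ω
Step 3 — With the output port shorted to ground, the output series arm Z2 runs from the junction to ground; the shunt arm Z3 also runs from the junction to ground. They appear in parallel: Z3 || Z2 = 0 + j62.57 Ω.
Step 4 — Series with input arm Z1: Z_in = Z1 + (Z3 || Z2) = 13.9 + j62.57 Ω = 64.1∠77.5° Ω.

Z = 13.9 + j62.57 Ω = 64.1∠77.5° Ω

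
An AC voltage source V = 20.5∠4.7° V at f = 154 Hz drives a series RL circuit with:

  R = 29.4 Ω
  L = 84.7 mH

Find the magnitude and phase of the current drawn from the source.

Step 1 — Angular frequency: ω = 2π·f = 2π·154 = 967.6 rad/s.
Step 2 — Component impedances:
  R: Z = R = 29.4 Ω
  L: Z = jωL = j·967.6·0.0847 = 0 + j81.96 Ω
Step 3 — Series combination: Z_total = R + L = 29.4 + j81.96 Ω = 87.07∠70.3° Ω.
Step 4 — Source phasor: V = 20.5∠4.7° V = 20.43 + j1.68 V.
Step 5 — Ohm's law: I = V / Z_total = (20.43 + j1.68) / (29.4 + j81.96) = 0.09739 - j0.2144 A.
Step 6 — Convert to polar: |I| = 0.2354 A, ∠I = -65.6°.

I = 0.2354∠-65.6° A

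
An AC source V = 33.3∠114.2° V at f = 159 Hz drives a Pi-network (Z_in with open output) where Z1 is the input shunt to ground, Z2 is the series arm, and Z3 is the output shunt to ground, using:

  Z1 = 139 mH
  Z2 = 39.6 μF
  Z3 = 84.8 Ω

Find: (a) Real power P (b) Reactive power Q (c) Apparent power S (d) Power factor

Step 1 — Angular frequency: ω = 2π·f = 2π·159 = 999 rad/s.
Step 2 — Component impedances:
  Z1: Z = jωL = j·999·0.139 = 0 + j138.9 Ω
  Z2: Z = 1/(jωC) = -j/(ω·C) = 0 - j25.28 Ω
  Z3: Z = R = 84.8 Ω
Step 3 — With open output, the series arm Z2 and the output shunt Z3 appear in series to ground: Z2 + Z3 = 84.8 - j25.28 Ω.
Step 4 — Parallel with input shunt Z1: Z_in = Z1 || (Z2 + Z3) = 81.38 + j29.85 Ω = 86.69∠20.1° Ω.
Step 5 — Source phasor: V = 33.3∠114.2° V = -13.65 + j30.37 V.
Step 6 — Current: I = V / Z = -0.02716 + j0.3832 A = 0.3841∠94.1° A.
Step 7 — Complex power: S = V·I* = 12.01 + j4.406 VA.
Step 8 — Real power: P = Re(S) = 12.01 W.
Step 9 — Reactive power: Q = Im(S) = 4.406 VAR.
Step 10 — Apparent power: |S| = 12.79 VA.
Step 11 — Power factor: PF = P/|S| = 0.9388 (lagging).

(a) P = 12.01 W  (b) Q = 4.406 VAR  (c) S = 12.79 VA  (d) PF = 0.9388 (lagging)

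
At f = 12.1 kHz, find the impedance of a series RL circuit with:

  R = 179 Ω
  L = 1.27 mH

Step 1 — Angular frequency: ω = 2π·f = 2π·1.21e+04 = 7.603e+04 rad/s.
Step 2 — Component impedances:
  R: Z = R = 179 Ω
  L: Z = jωL = j·7.603e+04·0.00127 = 0 + j96.55 Ω
Step 3 — Series combination: Z_total = R + L = 179 + j96.55 Ω = 203.4∠28.3° Ω.

Z = 179 + j96.55 Ω = 203.4∠28.3° Ω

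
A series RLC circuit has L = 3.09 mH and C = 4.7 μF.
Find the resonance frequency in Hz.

Step 1 — Resonance condition Im(Z)=0 gives ω₀ = 1/√(LC).
Step 2 — ω₀ = 1/√(0.00309·4.7e-06) = 8298 rad/s.
Step 3 — f₀ = ω₀/(2π) = 1321 Hz.

f₀ = 1321 Hz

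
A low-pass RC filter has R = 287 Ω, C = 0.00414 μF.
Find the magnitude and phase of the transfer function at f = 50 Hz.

Step 1 — Angular frequency: ω = 2π·50 = 314.2 rad/s.
Step 2 — Transfer function: H(jω) = 1/(1 + jωRC).
Step 3 — Denominator: 1 + jωRC = 1 + j·314.2·287·4.14e-09 = 1 + j0.0003733.
Step 4 — H = 1 - j0.0003733.
Step 5 — Magnitude: |H| = 1 (-0.0 dB); phase: φ = -0.0°.

|H| = 1 (-0.0 dB), φ = -0.0°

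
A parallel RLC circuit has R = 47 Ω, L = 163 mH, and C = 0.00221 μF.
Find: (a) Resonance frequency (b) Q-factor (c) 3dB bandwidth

Step 1 — Resonance: ω₀ = 1/√(LC) = 1/√(0.163·2.21e-09) = 5.269e+04 rad/s.
Step 2 — f₀ = ω₀/(2π) = 8386 Hz.
Step 3 — Parallel Q: Q = R/(ω₀L) = 47/(5.269e+04·0.163) = 0.005473.
Step 4 — Bandwidth: Δω = ω₀/Q = 9.627e+06 rad/s; BW = Δω/(2π) = 1.532e+06 Hz.

(a) f₀ = 8386 Hz  (b) Q = 0.005473  (c) BW = 1.532e+06 Hz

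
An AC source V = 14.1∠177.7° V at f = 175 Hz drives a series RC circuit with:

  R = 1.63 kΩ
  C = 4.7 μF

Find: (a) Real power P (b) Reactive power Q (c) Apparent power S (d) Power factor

Step 1 — Angular frequency: ω = 2π·f = 2π·175 = 1100 rad/s.
Step 2 — Component impedances:
  R: Z = R = 1630 Ω
  C: Z = 1/(jωC) = -j/(ω·C) = 0 - j193.5 Ω
Step 3 — Series combination: Z_total = R + C = 1630 - j193.5 Ω = 1641∠-6.8° Ω.
Step 4 — Source phasor: V = 14.1∠177.7° V = -14.09 + j0.5659 V.
Step 5 — Current: I = V / Z = -0.008564 - j0.0006695 A = 0.00859∠-175.5° A.
Step 6 — Complex power: S = V·I* = 0.1203 - j0.01428 VA.
Step 7 — Real power: P = Re(S) = 0.1203 W.
Step 8 — Reactive power: Q = Im(S) = -0.01428 VAR.
Step 9 — Apparent power: |S| = 0.1211 VA.
Step 10 — Power factor: PF = P/|S| = 0.993 (leading).

(a) P = 0.1203 W  (b) Q = -0.01428 VAR  (c) S = 0.1211 VA  (d) PF = 0.993 (leading)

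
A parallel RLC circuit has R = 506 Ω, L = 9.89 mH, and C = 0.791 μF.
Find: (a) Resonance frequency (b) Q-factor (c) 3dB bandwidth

Step 1 — Resonance: ω₀ = 1/√(LC) = 1/√(0.00989·7.91e-07) = 1.131e+04 rad/s.
Step 2 — f₀ = ω₀/(2π) = 1799 Hz.
Step 3 — Parallel Q: Q = R/(ω₀L) = 506/(1.131e+04·0.00989) = 4.525.
Step 4 — Bandwidth: Δω = ω₀/Q = 2498 rad/s; BW = Δω/(2π) = 397.6 Hz.

(a) f₀ = 1799 Hz  (b) Q = 4.525  (c) BW = 397.6 Hz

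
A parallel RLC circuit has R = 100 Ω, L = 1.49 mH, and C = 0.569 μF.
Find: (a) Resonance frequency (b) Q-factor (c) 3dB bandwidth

Step 1 — Resonance: ω₀ = 1/√(LC) = 1/√(0.00149·5.69e-07) = 3.434e+04 rad/s.
Step 2 — f₀ = ω₀/(2π) = 5466 Hz.
Step 3 — Parallel Q: Q = R/(ω₀L) = 100/(3.434e+04·0.00149) = 1.954.
Step 4 — Bandwidth: Δω = ω₀/Q = 1.757e+04 rad/s; BW = Δω/(2π) = 2797 Hz.

(a) f₀ = 5466 Hz  (b) Q = 1.954  (c) BW = 2797 Hz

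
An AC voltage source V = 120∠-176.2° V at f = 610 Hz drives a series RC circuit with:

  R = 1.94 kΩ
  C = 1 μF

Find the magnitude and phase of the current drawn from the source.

Step 1 — Angular frequency: ω = 2π·f = 2π·610 = 3833 rad/s.
Step 2 — Component impedances:
  R: Z = R = 1940 Ω
  C: Z = 1/(jωC) = -j/(ω·C) = 0 - j260.9 Ω
Step 3 — Series combination: Z_total = R + C = 1940 - j260.9 Ω = 1957∠-7.7° Ω.
Step 4 — Source phasor: V = 120∠-176.2° V = -119.7 - j7.953 V.
Step 5 — Ohm's law: I = V / Z_total = (-119.7 - j7.953) / (1940 - j260.9) = -0.06008 - j0.01218 A.
Step 6 — Convert to polar: |I| = 0.0613 A, ∠I = -168.5°.

I = 0.0613∠-168.5° A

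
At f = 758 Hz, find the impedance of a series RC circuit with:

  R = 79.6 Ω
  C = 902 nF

Step 1 — Angular frequency: ω = 2π·f = 2π·758 = 4763 rad/s.
Step 2 — Component impedances:
  R: Z = R = 79.6 Ω
  C: Z = 1/(jωC) = -j/(ω·C) = 0 - j232.8 Ω
Step 3 — Series combination: Z_total = R + C = 79.6 - j232.8 Ω = 246∠-71.1° Ω.

Z = 79.6 - j232.8 Ω = 246∠-71.1° Ω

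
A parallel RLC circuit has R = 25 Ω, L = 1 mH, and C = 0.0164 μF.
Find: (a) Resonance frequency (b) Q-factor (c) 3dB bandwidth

Step 1 — Resonance: ω₀ = 1/√(LC) = 1/√(0.001·1.64e-08) = 2.469e+05 rad/s.
Step 2 — f₀ = ω₀/(2π) = 3.93e+04 Hz.
Step 3 — Parallel Q: Q = R/(ω₀L) = 25/(2.469e+05·0.001) = 0.1012.
Step 4 — Bandwidth: Δω = ω₀/Q = 2.439e+06 rad/s; BW = Δω/(2π) = 3.882e+05 Hz.

(a) f₀ = 3.93e+04 Hz  (b) Q = 0.1012  (c) BW = 3.882e+05 Hz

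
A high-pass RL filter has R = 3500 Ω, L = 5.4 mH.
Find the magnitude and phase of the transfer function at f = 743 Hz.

Step 1 — Angular frequency: ω = 2π·743 = 4668 rad/s.
Step 2 — Transfer function: H(jω) = jωL/(R + jωL).
Step 3 — Numerator jωL = j·25.21; denominator R + jωL = 3500 + j25.21.
Step 4 — H = 5.188e-05 + j0.007202.
Step 5 — Magnitude: |H| = 0.007202 (-42.9 dB); phase: φ = 89.6°.

|H| = 0.007202 (-42.9 dB), φ = 89.6°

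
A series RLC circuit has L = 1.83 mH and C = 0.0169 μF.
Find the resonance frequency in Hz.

Step 1 — Resonance condition Im(Z)=0 gives ω₀ = 1/√(LC).
Step 2 — ω₀ = 1/√(0.00183·1.69e-08) = 1.798e+05 rad/s.
Step 3 — f₀ = ω₀/(2π) = 2.862e+04 Hz.

f₀ = 2.862e+04 Hz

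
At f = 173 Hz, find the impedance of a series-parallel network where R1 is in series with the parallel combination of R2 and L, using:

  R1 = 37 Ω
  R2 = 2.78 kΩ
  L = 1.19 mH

Step 1 — Angular frequency: ω = 2π·f = 2π·173 = 1087 rad/s.
Step 2 — Component impedances:
  R1: Z = R = 37 Ω
  R2: Z = R = 2780 Ω
  L: Z = jωL = j·1087·0.00119 = 0 + j1.294 Ω
Step 3 — Parallel branch: R2 || L = 1/(1/R2 + 1/L) = 0.0006019 + j1.294 Ω.
Step 4 — Series with R1: Z_total = R1 + (R2 || L) = 37 + j1.294 Ω = 37.02∠2.0° Ω.

Z = 37 + j1.294 Ω = 37.02∠2.0° Ω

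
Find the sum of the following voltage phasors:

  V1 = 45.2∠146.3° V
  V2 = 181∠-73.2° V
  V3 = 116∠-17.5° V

Step 1 — Convert each phasor to rectangular form:
  V1 = 45.2·(cos(146.3°) + j·sin(146.3°)) = -37.6 + j25.08 V
  V2 = 181·(cos(-73.2°) + j·sin(-73.2°)) = 52.31 - j173.3 V
  V3 = 116·(cos(-17.5°) + j·sin(-17.5°)) = 110.6 - j34.88 V
Step 2 — Sum components: V_total = 125.3 - j183.1 V.
Step 3 — Convert to polar: |V_total| = 221.9 V, ∠V_total = -55.6°.

V_total = 221.9∠-55.6° V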